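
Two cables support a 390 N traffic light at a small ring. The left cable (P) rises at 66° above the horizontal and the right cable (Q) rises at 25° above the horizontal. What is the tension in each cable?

ΣF_x = 0: −T_P·cos66° + T_Q·cos25° = 0 → T_Q = 0.448784·T_P.
ΣF_y = 0: T_P·sin66° + T_Q·sin25° = 390.
Substitute: T_P·(0.913545 + 0.448784·0.422618) = 390 → T_P = 353.514 ≈ 353.5 N.
Then T_Q = 0.448784 × 353.514 = 158.7 N.

T_P = 353.5 N, T_Q = 158.7 N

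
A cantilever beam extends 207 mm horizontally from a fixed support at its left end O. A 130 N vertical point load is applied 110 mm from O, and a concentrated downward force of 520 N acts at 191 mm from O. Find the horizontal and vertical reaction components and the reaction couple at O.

O_x = 0, O_y = 650.0 N, M_O = 113600 N·mm

ΣF_x = 0: O_x = 0.
ΣF_y = 0: O_y − 130 − 520 = 0 → O_y = 650.0 N.
ΣM about O: M_O − 130·110 − 520·191 = 0 → M_O = 113600 N·mm.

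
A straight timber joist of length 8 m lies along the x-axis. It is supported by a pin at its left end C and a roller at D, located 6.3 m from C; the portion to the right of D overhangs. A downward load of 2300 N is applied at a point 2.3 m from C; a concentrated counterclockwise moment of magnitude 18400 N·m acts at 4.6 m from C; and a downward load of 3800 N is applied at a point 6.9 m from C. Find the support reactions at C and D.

C_x = 0, C_y = 4019 N, D_y = 2081 N

Taking moments about C: D_y·6.3 − 2300·2.3 + 18400 − 3800·6.9 = 0 → D_y = 13110/6.3 = 2080.95 ≈ 2081 N.
ΣF_y = 0: C_y + 2080.95 − 2300 − 3800 = 0 → C_y = 4019 N.
ΣF_x = 0: no horizontal applied forces, so C_x = 0.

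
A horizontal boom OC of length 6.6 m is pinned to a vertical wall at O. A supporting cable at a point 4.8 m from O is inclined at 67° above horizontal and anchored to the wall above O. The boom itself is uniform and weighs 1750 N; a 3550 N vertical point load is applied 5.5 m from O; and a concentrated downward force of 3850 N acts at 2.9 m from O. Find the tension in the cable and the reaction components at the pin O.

T = 8253 N, O_x = 3225 N, O_y = 1553 N

ΣM about O: T·sin67°·4.8 − 1750·3.3 − 3550·5.5 − 3850·2.9 = 0 → T = 36465/(4.8·0.920505) = 8252.94 ≈ 8253 N.
ΣF_x = 0: O_x − T·cos67° = 0 → O_x = 8252.94 × 0.390731 = 3225 N.
ΣF_y = 0: O_y + T·sin67° − 1750 − 3550 − 3850 = 0 → O_y = 9150 − 8252.94 × 0.920505 = 1553 N.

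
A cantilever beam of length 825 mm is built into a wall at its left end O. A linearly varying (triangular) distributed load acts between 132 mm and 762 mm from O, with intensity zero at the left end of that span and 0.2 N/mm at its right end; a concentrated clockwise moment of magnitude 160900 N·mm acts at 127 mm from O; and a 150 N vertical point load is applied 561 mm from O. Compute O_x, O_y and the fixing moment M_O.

O_x = 0, O_y = 213.0 N, M_O = 279800 N·mm

Resultant of the triangular load: ½ × 0.2 × 630 = 63 N, acting at 552 mm from O (one-third of the span from the peak).
ΣF_x = 0: O_x = 0.
ΣF_y = 0: O_y − ½·0.2·630 − 150 = 0 → O_y = 213.0 N.
ΣM about O: M_O − (½·0.2·630)·552 − 160900 − 150·561 = 0 → M_O = 279800 N·mm.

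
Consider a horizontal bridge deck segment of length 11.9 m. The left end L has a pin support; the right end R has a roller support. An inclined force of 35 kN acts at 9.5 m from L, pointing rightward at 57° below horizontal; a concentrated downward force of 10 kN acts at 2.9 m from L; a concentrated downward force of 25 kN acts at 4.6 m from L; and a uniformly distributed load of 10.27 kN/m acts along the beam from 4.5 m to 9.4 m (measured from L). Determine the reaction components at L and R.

Resultant of the distributed load: 10.27 × 4.9 = 50.323 kN at 6.95 m from L.
Taking moments about L: R_y·11.9 − 35·sin57°·9.5 − 10·2.9 − 25·4.6 − (10.27·4.9)·6.95 = 0 → R_y = 772.603/11.9 = 64.9246 ≈ 64.92 kN.
ΣF_y = 0: L_y + 64.9246 − 35·sin57° − 10 − 25 − 10.27·4.9 = 0 → L_y = 49.75 kN.
ΣF_x = 0: L_x + 35·cos57° = 0 → L_x = -19.06 kN.

L_x = -19.06 kN, L_y = 49.75 kN, R_y = 64.92 kN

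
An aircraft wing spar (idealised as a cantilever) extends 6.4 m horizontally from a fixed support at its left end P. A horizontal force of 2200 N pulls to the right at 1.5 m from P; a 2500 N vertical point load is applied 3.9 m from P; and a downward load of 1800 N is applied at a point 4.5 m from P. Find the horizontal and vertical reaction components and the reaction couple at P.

P_x = -2200 N, P_y = 4300 N, M_P = 17850 N·m

ΣF_x = 0: P_x + 2200 = 0 → P_x = -2200 N.
ΣF_y = 0: P_y − 2500 − 1800 = 0 → P_y = 4300 N.
ΣM about P: M_P − 2500·3.9 − 1800·4.5 = 0 → M_P = 17850 N·m.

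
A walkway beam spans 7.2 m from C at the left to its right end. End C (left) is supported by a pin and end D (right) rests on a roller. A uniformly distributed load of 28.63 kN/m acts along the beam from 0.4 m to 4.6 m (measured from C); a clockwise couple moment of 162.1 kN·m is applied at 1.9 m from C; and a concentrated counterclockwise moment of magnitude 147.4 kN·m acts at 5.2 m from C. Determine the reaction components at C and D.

C_x = 0, C_y = 76.45 kN, D_y = 43.79 kN

Resultant of the distributed load: 28.63 × 4.2 = 120.246 kN at 2.5 m from C.
Moments about C: D_y·7.2 − (28.63·4.2)·2.5 − 162.1 + 147.4 = 0 → D_y = 315.315/7.2 = 43.7937 ≈ 43.79 kN.
ΣF_y = 0: C_y + 43.7937 − 28.63·4.2 = 0 → C_y = 76.45 kN.
ΣF_x = 0: no horizontal applied forces, so C_x = 0.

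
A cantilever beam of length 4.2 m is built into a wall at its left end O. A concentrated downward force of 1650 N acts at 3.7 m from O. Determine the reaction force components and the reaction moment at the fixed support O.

ΣF_x = 0: O_x = 0.
ΣF_y = 0: O_y − 1650 = 0 → O_y = 1650 N.
ΣM about O: M_O − 1650·3.7 = 0 → M_O = 6105 N·m.

O_x = 0, O_y = 1650 N, M_O = 6105 N·m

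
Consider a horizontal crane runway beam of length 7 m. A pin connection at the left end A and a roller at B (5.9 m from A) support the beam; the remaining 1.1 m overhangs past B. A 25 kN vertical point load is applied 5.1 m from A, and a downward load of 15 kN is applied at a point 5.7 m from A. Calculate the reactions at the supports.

ΣM about A: B_y·5.9 − 25·5.1 − 15·5.7 = 0 → B_y = 213/5.9 = 36.1017 ≈ 36.10 kN.
ΣF_y = 0: A_y + 36.1017 − 25 − 15 = 0 → A_y = 3.898 kN.
ΣF_x = 0: no horizontal applied forces, so A_x = 0.

A_x = 0, A_y = 3.898 kN, B_y = 36.10 kN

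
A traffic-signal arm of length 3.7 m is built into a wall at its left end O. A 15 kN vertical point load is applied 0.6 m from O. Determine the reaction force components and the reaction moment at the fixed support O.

ΣF_x = 0: O_x = 0.
ΣF_y = 0: O_y − 15 = 0 → O_y = 15.00 kN.
ΣM about O: M_O − 15·0.6 = 0 → M_O = 9.000 kN·m.

O_x = 0, O_y = 15.00 kN, M_O = 9.000 kN·m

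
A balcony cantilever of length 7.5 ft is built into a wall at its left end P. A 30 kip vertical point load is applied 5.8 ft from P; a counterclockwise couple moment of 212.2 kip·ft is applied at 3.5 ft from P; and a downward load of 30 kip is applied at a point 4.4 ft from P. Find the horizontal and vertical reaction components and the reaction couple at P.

ΣF_x = 0: P_x = 0.
ΣF_y = 0: P_y − 30 − 30 = 0 → P_y = 60.00 kip.
ΣM about P: M_P − 30·5.8 + 212.2 − 30·4.4 = 0 → M_P = 93.80 kip·ft.

P_x = 0, P_y = 60.00 kip, M_P = 93.80 kip·ft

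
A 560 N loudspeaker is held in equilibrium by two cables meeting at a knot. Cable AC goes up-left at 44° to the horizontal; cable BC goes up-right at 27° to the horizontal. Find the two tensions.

ΣF_x = 0: −T_AC·cos44° + T_BC·cos27° = 0 → T_BC = 0.807334·T_AC.
ΣF_y = 0: T_AC·sin44° + T_BC·sin27° = 560.
Substitute: T_AC·(0.694658 + 0.807334·0.45399) = 560 → T_AC = 527.715 ≈ 527.7 N.
Then T_BC = 0.807334 × 527.715 = 426.0 N.

T_AC = 527.7 N, T_BC = 426.0 N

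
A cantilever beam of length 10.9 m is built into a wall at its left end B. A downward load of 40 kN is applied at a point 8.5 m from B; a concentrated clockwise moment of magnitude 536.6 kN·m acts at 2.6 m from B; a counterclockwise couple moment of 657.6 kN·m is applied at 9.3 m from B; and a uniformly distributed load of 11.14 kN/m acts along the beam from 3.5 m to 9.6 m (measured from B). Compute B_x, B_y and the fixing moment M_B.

B_x = 0, B_y = 108.0 kN, M_B = 664.1 kN·m

Resultant of the distributed load: 11.14 × 6.1 = 67.954 kN at 6.55 m from B.
ΣF_x = 0: B_x = 0.
ΣF_y = 0: B_y − 40 − 11.14·6.1 = 0 → B_y = 108.0 kN.
ΣM about B: M_B − 40·8.5 − 536.6 + 657.6 − (11.14·6.1)·6.55 = 0 → M_B = 664.1 kN·m.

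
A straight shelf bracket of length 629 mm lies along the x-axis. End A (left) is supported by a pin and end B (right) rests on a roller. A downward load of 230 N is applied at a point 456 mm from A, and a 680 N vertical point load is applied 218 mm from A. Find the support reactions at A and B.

A_x = 0, A_y = 507.6 N, B_y = 402.4 N

Moments about A: B_y·629 − 230·456 − 680·218 = 0 → B_y = 253120/629 = 402.417 ≈ 402.4 N.
ΣF_y = 0: A_y + 402.417 − 230 − 680 = 0 → A_y = 507.6 N.
ΣF_x = 0: no horizontal applied forces, so A_x = 0.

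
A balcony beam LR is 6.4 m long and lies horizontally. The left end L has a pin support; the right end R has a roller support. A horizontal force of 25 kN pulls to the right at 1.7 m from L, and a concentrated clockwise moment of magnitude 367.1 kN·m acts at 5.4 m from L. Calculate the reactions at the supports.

Moments about L: R_y·6.4 − 367.1 = 0 → R_y = 367.1/6.4 = 57.3594 ≈ 57.36 kN.
ΣF_y = 0: L_y + 57.3594  = 0 → L_y = -57.36 kN.
ΣF_x = 0: L_x + 25 = 0 → L_x = -25.00 kN.

L_x = -25.00 kN, L_y = -57.36 kN, R_y = 57.36 kN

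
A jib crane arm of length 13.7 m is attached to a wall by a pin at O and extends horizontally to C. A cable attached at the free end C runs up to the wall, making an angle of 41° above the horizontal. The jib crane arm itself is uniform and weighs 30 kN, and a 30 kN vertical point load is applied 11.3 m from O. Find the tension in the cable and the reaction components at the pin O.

T = 60.58 kN, O_x = 45.72 kN, O_y = 20.26 kN

ΣM about O: T·sin41°·13.7 − 30·6.85 − 30·11.3 = 0 → T = 544.5/(13.7·0.656059) = 60.5807 ≈ 60.58 kN.
ΣF_x = 0: O_x − T·cos41° = 0 → O_x = 60.5807 × 0.75471 = 45.72 kN.
ΣF_y = 0: O_y + T·sin41° − 30 − 30 = 0 → O_y = 60 − 60.5807 × 0.656059 = 20.26 kN.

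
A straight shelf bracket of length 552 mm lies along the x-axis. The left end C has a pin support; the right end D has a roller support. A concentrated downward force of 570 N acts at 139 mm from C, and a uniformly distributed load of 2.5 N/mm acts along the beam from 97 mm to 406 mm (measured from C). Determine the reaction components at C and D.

C_x = 0, C_y = 847.0 N, D_y = 495.5 N

Resultant of the distributed load: 2.5 × 309 = 772.5 N at 251.5 mm from C.
ΣM about C: D_y·552 − 570·139 − (2.5·309)·251.5 = 0 → D_y = 273513.75/552 = 495.496 ≈ 495.5 N.
ΣF_y = 0: C_y + 495.496 − 570 − 2.5·309 = 0 → C_y = 847.0 N.
ΣF_x = 0: no horizontal applied forces, so C_x = 0.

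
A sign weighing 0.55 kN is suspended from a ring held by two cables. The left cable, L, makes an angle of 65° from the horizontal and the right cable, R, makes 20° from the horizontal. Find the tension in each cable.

ΣF_x = 0: −T_L·cos65° + T_R·cos20° = 0 → T_R = 0.449741·T_L.
ΣF_y = 0: T_L·sin65° + T_R·sin20° = 0.55.
Substitute: T_L·(0.906308 + 0.449741·0.34202) = 0.55 → T_L = 0.518805 ≈ 0.5188 kN.
Then T_R = 0.449741 × 0.518805 = 0.2333 kN.

T_L = 0.5188 kN, T_R = 0.2333 kN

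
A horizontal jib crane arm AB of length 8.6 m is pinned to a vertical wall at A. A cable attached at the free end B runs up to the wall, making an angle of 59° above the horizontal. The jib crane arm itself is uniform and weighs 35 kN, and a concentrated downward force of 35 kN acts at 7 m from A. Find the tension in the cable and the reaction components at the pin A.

ΣM about A: T·sin59°·8.6 − 35·4.3 − 35·7 = 0 → T = 395.5/(8.6·0.857167) = 53.6516 ≈ 53.65 kN.
ΣF_x = 0: A_x − T·cos59° = 0 → A_x = 53.6516 × 0.515038 = 27.63 kN.
ΣF_y = 0: A_y + T·sin59° − 35 − 35 = 0 → A_y = 70 − 53.6516 × 0.857167 = 24.01 kN.

T = 53.65 kN, A_x = 27.63 kN, A_y = 24.01 kN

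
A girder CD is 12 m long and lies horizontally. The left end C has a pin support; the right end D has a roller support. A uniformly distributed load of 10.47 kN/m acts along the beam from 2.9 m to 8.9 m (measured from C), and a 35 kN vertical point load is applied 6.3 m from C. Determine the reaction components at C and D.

C_x = 0, C_y = 48.56 kN, D_y = 49.26 kN

Resultant of the distributed load: 10.47 × 6 = 62.82 kN at 5.9 m from C.
Moments about C: D_y·12 − (10.47·6)·5.9 − 35·6.3 = 0 → D_y = 591.138/12 = 49.2615 ≈ 49.26 kN.
ΣF_y = 0: C_y + 49.2615 − 10.47·6 − 35 = 0 → C_y = 48.56 kN.
ΣF_x = 0: no horizontal applied forces, so C_x = 0.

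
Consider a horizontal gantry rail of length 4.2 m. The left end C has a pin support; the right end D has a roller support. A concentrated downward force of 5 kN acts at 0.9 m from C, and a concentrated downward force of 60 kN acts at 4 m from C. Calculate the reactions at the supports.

ΣM about C: D_y·4.2 − 5·0.9 − 60·4 = 0 → D_y = 244.5/4.2 = 58.2143 ≈ 58.21 kN.
ΣF_y = 0: C_y + 58.2143 − 5 − 60 = 0 → C_y = 6.786 kN.
ΣF_x = 0: no horizontal applied forces, so C_x = 0.

C_x = 0, C_y = 6.786 kN, D_y = 58.21 kN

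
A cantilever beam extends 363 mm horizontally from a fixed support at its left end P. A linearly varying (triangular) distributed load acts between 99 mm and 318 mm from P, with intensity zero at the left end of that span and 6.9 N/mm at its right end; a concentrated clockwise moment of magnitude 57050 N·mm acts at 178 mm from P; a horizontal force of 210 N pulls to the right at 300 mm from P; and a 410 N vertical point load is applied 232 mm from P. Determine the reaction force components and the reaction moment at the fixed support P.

P_x = -210.0 N, P_y = 1166 N, M_P = 337300 N·mm

Resultant of the triangular load: ½ × 6.9 × 219 = 755.55 N, acting at 245 mm from P (one-third of the span from the peak).
ΣF_x = 0: P_x + 210 = 0 → P_x = -210.0 N.
ΣF_y = 0: P_y − ½·6.9·219 − 410 = 0 → P_y = 1166 N.
ΣM about P: M_P − (½·6.9·219)·245 − 57050 − 410·232 = 0 → M_P = 337300 N·mm.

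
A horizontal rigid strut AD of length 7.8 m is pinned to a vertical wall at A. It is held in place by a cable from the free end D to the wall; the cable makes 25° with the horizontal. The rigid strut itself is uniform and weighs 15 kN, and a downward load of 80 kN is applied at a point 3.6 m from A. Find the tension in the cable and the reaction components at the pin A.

T = 105.1 kN, A_x = 95.27 kN, A_y = 50.58 kN

ΣM about A: T·sin25°·7.8 − 15·3.9 − 80·3.6 = 0 → T = 346.5/(7.8·0.422618) = 105.114 ≈ 105.1 kN.
ΣF_x = 0: A_x − T·cos25° = 0 → A_x = 105.114 × 0.906308 = 95.27 kN.
ΣF_y = 0: A_y + T·sin25° − 15 − 80 = 0 → A_y = 95 − 105.114 × 0.422618 = 50.58 kN.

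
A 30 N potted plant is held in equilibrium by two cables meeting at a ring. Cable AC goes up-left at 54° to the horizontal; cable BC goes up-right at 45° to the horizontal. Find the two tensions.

T_AC = 21.48 N, T_BC = 17.85 N

ΣF_x = 0: −T_AC·cos54° + T_BC·cos45° = 0 → T_BC = 0.831254·T_AC.
ΣF_y = 0: T_AC·sin54° + T_BC·sin45° = 30.
Substitute: T_AC·(0.809017 + 0.831254·0.707107) = 30 → T_AC = 21.4776 ≈ 21.48 N.
Then T_BC = 0.831254 × 21.4776 = 17.85 N.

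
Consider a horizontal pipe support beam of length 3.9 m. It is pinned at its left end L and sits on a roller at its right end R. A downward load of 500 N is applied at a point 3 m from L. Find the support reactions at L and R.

L_x = 0, L_y = 115.4 N, R_y = 384.6 N

Moments about L: R_y·3.9 − 500·3 = 0 → R_y = 1500/3.9 = 384.615 ≈ 384.6 N.
ΣF_y = 0: L_y + 384.615 − 500 = 0 → L_y = 115.4 N.
ΣF_x = 0: no horizontal applied forces, so L_x = 0.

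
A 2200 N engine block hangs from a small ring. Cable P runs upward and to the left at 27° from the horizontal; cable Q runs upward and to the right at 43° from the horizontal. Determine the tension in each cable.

ΣF_x = 0: −T_P·cos27° + T_Q·cos43° = 0 → T_Q = 1.2183·T_P.
ΣF_y = 0: T_P·sin27° + T_Q·sin43° = 2200.
Substitute: T_P·(0.45399 + 1.2183·0.681998) = 2200 → T_P = 1712.24 ≈ 1712 N.
Then T_Q = 1.2183 × 1712.24 = 2086 N.

T_P = 1712 N, T_Q = 2086 N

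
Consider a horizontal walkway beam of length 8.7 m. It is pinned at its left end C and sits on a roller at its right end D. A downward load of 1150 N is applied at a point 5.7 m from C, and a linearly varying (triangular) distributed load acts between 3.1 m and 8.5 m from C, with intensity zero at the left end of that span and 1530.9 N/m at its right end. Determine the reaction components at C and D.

C_x = 0, C_y = 1347 N, D_y = 3937 N

Resultant of the triangular load: ½ × 1530.9 × 5.4 = 4133.43 N, acting at 6.7 m from C (one-third of the span from the peak).
Taking moments about C: D_y·8.7 − 1150·5.7 − (½·1530.9·5.4)·6.7 = 0 → D_y = 34248.981/8.7 = 3936.66 ≈ 3937 N.
ΣF_y = 0: C_y + 3936.66 − 1150 − ½·1530.9·5.4 = 0 → C_y = 1347 N.
ΣF_x = 0: no horizontal applied forces, so C_x = 0.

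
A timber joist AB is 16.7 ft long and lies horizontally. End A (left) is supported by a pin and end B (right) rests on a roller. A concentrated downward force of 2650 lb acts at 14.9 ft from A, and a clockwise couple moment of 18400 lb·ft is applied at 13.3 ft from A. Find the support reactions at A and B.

A_x = 0, A_y = -816.2 lb, B_y = 3466 lb

ΣM about A: B_y·16.7 − 2650·14.9 − 18400 = 0 → B_y = 57885/16.7 = 3466.17 ≈ 3466 lb.
ΣF_y = 0: A_y + 3466.17 − 2650 = 0 → A_y = -816.2 lb.
ΣF_x = 0: no horizontal applied forces, so A_x = 0.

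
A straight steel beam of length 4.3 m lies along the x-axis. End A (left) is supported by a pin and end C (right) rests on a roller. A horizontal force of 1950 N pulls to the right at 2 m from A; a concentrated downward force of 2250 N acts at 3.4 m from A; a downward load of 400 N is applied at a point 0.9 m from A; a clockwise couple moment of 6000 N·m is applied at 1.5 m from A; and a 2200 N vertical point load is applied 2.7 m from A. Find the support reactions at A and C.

ΣM about A: C_y·4.3 − 2250·3.4 − 400·0.9 − 6000 − 2200·2.7 = 0 → C_y = 19950/4.3 = 4639.53 ≈ 4640 N.
ΣF_y = 0: A_y + 4639.53 − 2250 − 400 − 2200 = 0 → A_y = 210.5 N.
ΣF_x = 0: A_x + 1950 = 0 → A_x = -1950 N.

A_x = -1950 N, A_y = 210.5 N, C_y = 4640 N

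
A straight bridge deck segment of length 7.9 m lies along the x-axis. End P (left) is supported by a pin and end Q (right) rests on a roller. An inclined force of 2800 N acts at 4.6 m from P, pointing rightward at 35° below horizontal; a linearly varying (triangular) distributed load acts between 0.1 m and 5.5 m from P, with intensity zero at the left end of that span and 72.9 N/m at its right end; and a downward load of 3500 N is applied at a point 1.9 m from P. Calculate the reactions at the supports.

P_x = -2294 N, P_y = 3434 N, Q_y = 1869 N

Resultant of the triangular load: ½ × 72.9 × 5.4 = 196.83 N, acting at 3.7 m from P (one-third of the span from the peak).
ΣM about P: Q_y·7.9 − 2800·sin35°·4.6 − (½·72.9·5.4)·3.7 − 3500·1.9 = 0 → Q_y = 14765.9/7.9 = 1869.1 ≈ 1869 N.
ΣF_y = 0: P_y + 1869.1 − 2800·sin35° − ½·72.9·5.4 − 3500 = 0 → P_y = 3434 N.
ΣF_x = 0: P_x + 2800·cos35° = 0 → P_x = -2294 N.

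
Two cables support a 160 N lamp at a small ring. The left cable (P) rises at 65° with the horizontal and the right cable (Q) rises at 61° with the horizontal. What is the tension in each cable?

T_P = 95.88 N, T_Q = 83.58 N

ΣF_x = 0: −T_P·cos65° + T_Q·cos61° = 0 → T_Q = 0.87172·T_P.
ΣF_y = 0: T_P·sin65° + T_Q·sin61° = 160.
Substitute: T_P·(0.906308 + 0.87172·0.87462) = 160 → T_P = 95.8812 ≈ 95.88 N.
Then T_Q = 0.87172 × 95.8812 = 83.58 N.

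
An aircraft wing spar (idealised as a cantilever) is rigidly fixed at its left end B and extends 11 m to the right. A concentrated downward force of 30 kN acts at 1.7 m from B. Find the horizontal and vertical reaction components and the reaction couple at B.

B_x = 0, B_y = 30.00 kN, M_B = 51.00 kN·m

ΣF_x = 0: B_x = 0.
ΣF_y = 0: B_y − 30 = 0 → B_y = 30.00 kN.
ΣM about B: M_B − 30·1.7 = 0 → M_B = 51.00 kN·m.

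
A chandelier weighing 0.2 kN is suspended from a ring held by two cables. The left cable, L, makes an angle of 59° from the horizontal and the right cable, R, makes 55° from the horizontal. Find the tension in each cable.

T_L = 0.1256 kN, T_R = 0.1128 kN

ΣF_x = 0: −T_L·cos59° + T_R·cos55° = 0 → T_R = 0.897941·T_L.
ΣF_y = 0: T_L·sin59° + T_R·sin55° = 0.2.
Substitute: T_L·(0.857167 + 0.897941·0.819152) = 0.2 → T_L = 0.125572 ≈ 0.1256 kN.
Then T_R = 0.897941 × 0.125572 = 0.1128 kN.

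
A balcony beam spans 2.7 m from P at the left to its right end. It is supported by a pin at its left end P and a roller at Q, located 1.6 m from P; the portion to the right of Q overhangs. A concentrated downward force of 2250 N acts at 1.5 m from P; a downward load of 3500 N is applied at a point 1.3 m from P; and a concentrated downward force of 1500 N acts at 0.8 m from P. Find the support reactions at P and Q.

Moments about P: Q_y·1.6 − 2250·1.5 − 3500·1.3 − 1500·0.8 = 0 → Q_y = 9125/1.6 = 5703.12 ≈ 5703 N.
ΣF_y = 0: P_y + 5703.12 − 2250 − 3500 − 1500 = 0 → P_y = 1547 N.
ΣF_x = 0: no horizontal applied forces, so P_x = 0.

P_x = 0, P_y = 1547 N, Q_y = 5703 N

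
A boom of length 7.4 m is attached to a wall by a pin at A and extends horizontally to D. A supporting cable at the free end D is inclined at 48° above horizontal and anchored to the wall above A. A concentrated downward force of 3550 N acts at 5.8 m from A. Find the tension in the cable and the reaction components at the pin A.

T = 3744 N, A_x = 2505 N, A_y = 767.6 N

ΣM about A: T·sin48°·7.4 − 3550·5.8 = 0 → T = 20590/(7.4·0.743145) = 3744.13 ≈ 3744 N.
ΣF_x = 0: A_x − T·cos48° = 0 → A_x = 3744.13 × 0.669131 = 2505 N.
ΣF_y = 0: A_y + T·sin48° − 3550 = 0 → A_y = 3550 − 3744.13 × 0.743145 = 767.6 N.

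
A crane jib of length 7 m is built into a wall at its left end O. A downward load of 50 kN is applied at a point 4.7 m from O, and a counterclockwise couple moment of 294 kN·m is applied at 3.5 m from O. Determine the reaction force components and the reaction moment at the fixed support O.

O_x = 0, O_y = 50.00 kN, M_O = -59.00 kN·m

ΣF_x = 0: O_x = 0.
ΣF_y = 0: O_y − 50 = 0 → O_y = 50.00 kN.
ΣM about O: M_O − 50·4.7 + 294 = 0 → M_O = -59.00 kN·m.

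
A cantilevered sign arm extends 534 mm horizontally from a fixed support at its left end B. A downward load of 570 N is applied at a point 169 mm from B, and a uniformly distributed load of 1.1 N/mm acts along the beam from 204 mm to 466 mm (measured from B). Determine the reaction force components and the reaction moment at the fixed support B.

Resultant of the distributed load: 1.1 × 262 = 288.2 N at 335 mm from B.
ΣF_x = 0: B_x = 0.
ΣF_y = 0: B_y − 570 − 1.1·262 = 0 → B_y = 858.2 N.
ΣM about B: M_B − 570·169 − (1.1·262)·335 = 0 → M_B = 192900 N·mm.

B_x = 0, B_y = 858.2 N, M_B = 192900 N·mm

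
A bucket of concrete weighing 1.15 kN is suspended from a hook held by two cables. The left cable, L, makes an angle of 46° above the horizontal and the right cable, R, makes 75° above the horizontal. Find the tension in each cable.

T_L = 0.3472 kN, T_R = 0.9320 kN

ΣF_x = 0: −T_L·cos46° + T_R·cos75° = 0 → T_R = 2.68395·T_L.
ΣF_y = 0: T_L·sin46° + T_R·sin75° = 1.15.
Substitute: T_L·(0.71934 + 2.68395·0.965926) = 1.15 → T_L = 0.347239 ≈ 0.3472 kN.
Then T_R = 2.68395 × 0.347239 = 0.9320 kN.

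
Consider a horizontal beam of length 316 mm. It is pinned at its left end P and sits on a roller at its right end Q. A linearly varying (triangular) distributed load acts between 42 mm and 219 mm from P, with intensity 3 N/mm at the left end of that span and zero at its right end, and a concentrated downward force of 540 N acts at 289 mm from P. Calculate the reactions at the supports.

P_x = 0, P_y = 226.8 N, Q_y = 578.7 N

Resultant of the triangular load: ½ × 3 × 177 = 265.5 N, acting at 101 mm from P (one-third of the span from the peak).
Moments about P: Q_y·316 − (½·3·177)·101 − 540·289 = 0 → Q_y = 182875.5/316 = 578.72 ≈ 578.7 N.
ΣF_y = 0: P_y + 578.72 − ½·3·177 − 540 = 0 → P_y = 226.8 N.
ΣF_x = 0: no horizontal applied forces, so P_x = 0.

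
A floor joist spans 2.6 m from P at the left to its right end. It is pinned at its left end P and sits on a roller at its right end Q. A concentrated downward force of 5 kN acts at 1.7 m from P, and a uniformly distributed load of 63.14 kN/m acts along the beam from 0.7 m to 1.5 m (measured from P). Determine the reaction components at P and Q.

P_x = 0, P_y = 30.87 kN, Q_y = 24.64 kN

Resultant of the distributed load: 63.14 × 0.8 = 50.512 kN at 1.1 m from P.
Taking moments about P: Q_y·2.6 − 5·1.7 − (63.14·0.8)·1.1 = 0 → Q_y = 64.0632/2.6 = 24.6397 ≈ 24.64 kN.
ΣF_y = 0: P_y + 24.6397 − 5 − 63.14·0.8 = 0 → P_y = 30.87 kN.
ΣF_x = 0: no horizontal applied forces, so P_x = 0.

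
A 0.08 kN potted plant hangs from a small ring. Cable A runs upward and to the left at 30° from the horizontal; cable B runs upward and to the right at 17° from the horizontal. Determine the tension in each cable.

T_A = 0.1046 kN, T_B = 0.09473 kN

ΣF_x = 0: −T_A·cos30° + T_B·cos17° = 0 → T_B = 0.905596·T_A.
ΣF_y = 0: T_A·sin30° + T_B·sin17° = 0.08.
Substitute: T_A·(0.5 + 0.905596·0.292372) = 0.08 → T_A = 0.104606 ≈ 0.1046 kN.
Then T_B = 0.905596 × 0.104606 = 0.09473 kN.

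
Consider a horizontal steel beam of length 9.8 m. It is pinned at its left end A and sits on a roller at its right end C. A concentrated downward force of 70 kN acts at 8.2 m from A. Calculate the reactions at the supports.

ΣM about A: C_y·9.8 − 70·8.2 = 0 → C_y = 574/9.8 = 58.5714 ≈ 58.57 kN.
ΣF_y = 0: A_y + 58.5714 − 70 = 0 → A_y = 11.43 kN.
ΣF_x = 0: no horizontal applied forces, so A_x = 0.

A_x = 0, A_y = 11.43 kN, C_y = 58.57 kN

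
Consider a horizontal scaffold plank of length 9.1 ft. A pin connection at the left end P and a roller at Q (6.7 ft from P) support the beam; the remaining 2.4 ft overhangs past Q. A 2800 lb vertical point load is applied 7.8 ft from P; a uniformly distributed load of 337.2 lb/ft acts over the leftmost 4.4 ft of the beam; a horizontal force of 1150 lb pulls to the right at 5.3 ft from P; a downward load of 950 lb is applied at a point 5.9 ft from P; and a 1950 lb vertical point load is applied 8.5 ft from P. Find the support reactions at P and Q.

P_x = -1150 lb, P_y = 126.4 lb, Q_y = 7057 lb

Resultant of the distributed load: 337.2 × 4.4 = 1483.68 lb at 2.2 ft from P.
Taking moments about P: Q_y·6.7 − 2800·7.8 − (337.2·4.4)·2.2 − 950·5.9 − 1950·8.5 = 0 → Q_y = 47284.096/6.7 = 7057.33 ≈ 7057 lb.
ΣF_y = 0: P_y + 7057.33 − 2800 − 337.2·4.4 − 950 − 1950 = 0 → P_y = 126.4 lb.
ΣF_x = 0: P_x + 1150 = 0 → P_x = -1150 lb.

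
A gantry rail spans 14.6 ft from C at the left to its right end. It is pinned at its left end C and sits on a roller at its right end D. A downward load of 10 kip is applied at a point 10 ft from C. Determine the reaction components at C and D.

ΣM about C: D_y·14.6 − 10·10 = 0 → D_y = 100/14.6 = 6.84932 ≈ 6.849 kip.
ΣF_y = 0: C_y + 6.84932 − 10 = 0 → C_y = 3.151 kip.
ΣF_x = 0: no horizontal applied forces, so C_x = 0.

C_x = 0, C_y = 3.151 kip, D_y = 6.849 kip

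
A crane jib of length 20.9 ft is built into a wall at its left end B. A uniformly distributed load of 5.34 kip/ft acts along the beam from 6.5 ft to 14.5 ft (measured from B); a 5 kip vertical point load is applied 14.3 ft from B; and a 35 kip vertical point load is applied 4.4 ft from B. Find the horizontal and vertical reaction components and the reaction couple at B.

B_x = 0, B_y = 82.72 kip, M_B = 674.1 kip·ft

Resultant of the distributed load: 5.34 × 8 = 42.72 kip at 10.5 ft from B.
ΣF_x = 0: B_x = 0.
ΣF_y = 0: B_y − 5.34·8 − 5 − 35 = 0 → B_y = 82.72 kip.
ΣM about B: M_B − (5.34·8)·10.5 − 5·14.3 − 35·4.4 = 0 → M_B = 674.1 kip·ft.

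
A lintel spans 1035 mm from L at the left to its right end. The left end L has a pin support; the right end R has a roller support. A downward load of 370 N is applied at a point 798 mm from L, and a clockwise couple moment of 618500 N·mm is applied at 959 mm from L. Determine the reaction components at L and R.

L_x = 0, L_y = -512.9 N, R_y = 882.9 N

Moments about L: R_y·1035 − 370·798 − 618500 = 0 → R_y = 913760/1035 = 882.86 ≈ 882.9 N.
ΣF_y = 0: L_y + 882.86 − 370 = 0 → L_y = -512.9 N.
ΣF_x = 0: no horizontal applied forces, so L_x = 0.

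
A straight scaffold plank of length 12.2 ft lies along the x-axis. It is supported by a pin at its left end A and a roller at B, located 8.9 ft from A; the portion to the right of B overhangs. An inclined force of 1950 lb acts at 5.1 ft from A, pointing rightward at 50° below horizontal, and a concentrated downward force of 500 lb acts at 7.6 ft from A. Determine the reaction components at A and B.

A_x = -1253 lb, A_y = 710.8 lb, B_y = 1283 lb

Taking moments about A: B_y·8.9 − 1950·sin50°·5.1 − 500·7.6 = 0 → B_y = 11418.3/8.9 = 1282.96 ≈ 1283 lb.
ΣF_y = 0: A_y + 1282.96 − 1950·sin50° − 500 = 0 → A_y = 710.8 lb.
ΣF_x = 0: A_x + 1950·cos50° = 0 → A_x = -1253 lb.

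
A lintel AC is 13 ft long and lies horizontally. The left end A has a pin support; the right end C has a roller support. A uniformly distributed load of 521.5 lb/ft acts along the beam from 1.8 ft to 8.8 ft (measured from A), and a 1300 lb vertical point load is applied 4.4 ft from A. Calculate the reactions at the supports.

A_x = 0, A_y = 3022 lb, C_y = 1928 lb

Resultant of the distributed load: 521.5 × 7 = 3650.5 lb at 5.3 ft from A.
Moments about A: C_y·13 − (521.5·7)·5.3 − 1300·4.4 = 0 → C_y = 25067.65/13 = 1928.28 ≈ 1928 lb.
ΣF_y = 0: A_y + 1928.28 − 521.5·7 − 1300 = 0 → A_y = 3022 lb.
ΣF_x = 0: no horizontal applied forces, so A_x = 0.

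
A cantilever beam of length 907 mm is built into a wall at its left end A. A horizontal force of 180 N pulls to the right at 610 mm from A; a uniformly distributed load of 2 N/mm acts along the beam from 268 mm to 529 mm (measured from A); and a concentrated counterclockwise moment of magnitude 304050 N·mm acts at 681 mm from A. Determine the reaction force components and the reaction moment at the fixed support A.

Resultant of the distributed load: 2 × 261 = 522 N at 398.5 mm from A.
ΣF_x = 0: A_x + 180 = 0 → A_x = -180.0 N.
ΣF_y = 0: A_y − 2·261 = 0 → A_y = 522.0 N.
ΣM about A: M_A − (2·261)·398.5 + 304050 = 0 → M_A = -96030 N·mm.

A_x = -180.0 N, A_y = 522.0 N, M_A = -96030 N·mm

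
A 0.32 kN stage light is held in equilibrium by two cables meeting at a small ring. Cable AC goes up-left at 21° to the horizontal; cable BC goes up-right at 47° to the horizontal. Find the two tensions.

T_AC = 0.2354 kN, T_BC = 0.3222 kN

ΣF_x = 0: −T_AC·cos21° + T_BC·cos47° = 0 → T_BC = 1.36889·T_AC.
ΣF_y = 0: T_AC·sin21° + T_BC·sin47° = 0.32.
Substitute: T_AC·(0.358368 + 1.36889·0.731354) = 0.32 → T_AC = 0.235379 ≈ 0.2354 kN.
Then T_BC = 1.36889 × 0.235379 = 0.3222 kN.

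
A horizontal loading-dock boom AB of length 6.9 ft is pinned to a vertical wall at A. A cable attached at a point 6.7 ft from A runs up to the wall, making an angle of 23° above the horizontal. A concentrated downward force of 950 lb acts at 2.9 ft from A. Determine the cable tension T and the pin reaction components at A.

ΣM about A: T·sin23°·6.7 − 950·2.9 = 0 → T = 2755/(6.7·0.390731) = 1052.37 ≈ 1052 lb.
ΣF_x = 0: A_x − T·cos23° = 0 → A_x = 1052.37 × 0.920505 = 968.7 lb.
ΣF_y = 0: A_y + T·sin23° − 950 = 0 → A_y = 950 − 1052.37 × 0.390731 = 538.8 lb.

T = 1052 lb, A_x = 968.7 lb, A_y = 538.8 lb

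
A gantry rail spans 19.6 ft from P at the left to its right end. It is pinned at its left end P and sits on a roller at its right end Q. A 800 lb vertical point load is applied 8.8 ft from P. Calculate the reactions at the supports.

Taking moments about P: Q_y·19.6 − 800·8.8 = 0 → Q_y = 7040/19.6 = 359.184 ≈ 359.2 lb.
ΣF_y = 0: P_y + 359.184 − 800 = 0 → P_y = 440.8 lb.
ΣF_x = 0: no horizontal applied forces, so P_x = 0.

P_x = 0, P_y = 440.8 lb, Q_y = 359.2 lb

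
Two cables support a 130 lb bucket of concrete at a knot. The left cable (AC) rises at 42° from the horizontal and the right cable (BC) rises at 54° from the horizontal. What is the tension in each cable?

ΣF_x = 0: −T_AC·cos42° + T_BC·cos54° = 0 → T_BC = 1.26431·T_AC.
ΣF_y = 0: T_AC·sin42° + T_BC·sin54° = 130.
Substitute: T_AC·(0.669131 + 1.26431·0.809017) = 130 → T_AC = 76.8331 ≈ 76.83 lb.
Then T_BC = 1.26431 × 76.8331 = 97.14 lb.

T_AC = 76.83 lb, T_BC = 97.14 lb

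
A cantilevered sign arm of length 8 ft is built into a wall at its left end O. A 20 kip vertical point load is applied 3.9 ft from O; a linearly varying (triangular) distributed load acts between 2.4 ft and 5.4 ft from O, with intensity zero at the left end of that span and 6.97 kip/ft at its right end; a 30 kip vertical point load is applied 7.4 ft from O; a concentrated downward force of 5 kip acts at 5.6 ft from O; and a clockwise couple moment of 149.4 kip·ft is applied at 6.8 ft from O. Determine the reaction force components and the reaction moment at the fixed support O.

O_x = 0, O_y = 65.45 kip, M_O = 523.4 kip·ft

Resultant of the triangular load: ½ × 6.97 × 3 = 10.455 kip, acting at 4.4 ft from O (one-third of the span from the peak).
ΣF_x = 0: O_x = 0.
ΣF_y = 0: O_y − 20 − ½·6.97·3 − 30 − 5 = 0 → O_y = 65.45 kip.
ΣM about O: M_O − 20·3.9 − (½·6.97·3)·4.4 − 30·7.4 − 5·5.6 − 149.4 = 0 → M_O = 523.4 kip·ft.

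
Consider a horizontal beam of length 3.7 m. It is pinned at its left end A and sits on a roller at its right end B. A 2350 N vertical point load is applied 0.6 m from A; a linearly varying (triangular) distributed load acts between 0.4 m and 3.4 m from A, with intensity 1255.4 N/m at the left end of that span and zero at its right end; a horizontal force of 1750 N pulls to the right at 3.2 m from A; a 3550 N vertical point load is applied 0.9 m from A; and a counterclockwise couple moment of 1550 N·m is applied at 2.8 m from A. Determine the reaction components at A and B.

Resultant of the triangular load: ½ × 1255.4 × 3 = 1883.1 N, acting at 1.4 m from A (one-third of the span from the peak).
Taking moments about A: B_y·3.7 − 2350·0.6 − (½·1255.4·3)·1.4 − 3550·0.9 + 1550 = 0 → B_y = 5691.34/3.7 = 1538.2 ≈ 1538 N.
ΣF_y = 0: A_y + 1538.2 − 2350 − ½·1255.4·3 − 3550 = 0 → A_y = 6245 N.
ΣF_x = 0: A_x + 1750 = 0 → A_x = -1750 N.

A_x = -1750 N, A_y = 6245 N, B_y = 1538 N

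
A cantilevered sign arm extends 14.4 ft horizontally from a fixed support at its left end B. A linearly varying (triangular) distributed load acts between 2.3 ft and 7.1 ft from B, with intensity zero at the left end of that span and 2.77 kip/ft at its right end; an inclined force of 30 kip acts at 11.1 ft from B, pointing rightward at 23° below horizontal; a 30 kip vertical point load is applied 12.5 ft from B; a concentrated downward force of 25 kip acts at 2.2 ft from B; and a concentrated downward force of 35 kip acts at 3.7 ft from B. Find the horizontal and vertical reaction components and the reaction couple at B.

Resultant of the triangular load: ½ × 2.77 × 4.8 = 6.648 kip, acting at 5.5 ft from B (one-third of the span from the peak).
ΣF_x = 0: B_x + 30·cos23° = 0 → B_x = -27.62 kip.
ΣF_y = 0: B_y − ½·2.77·4.8 − 30·sin23° − 30 − 25 − 35 = 0 → B_y = 108.4 kip.
ΣM about B: M_B − (½·2.77·4.8)·5.5 − 30·sin23°·11.1 − 30·12.5 − 25·2.2 − 35·3.7 = 0 → M_B = 726.2 kip·ft.

B_x = -27.62 kip, B_y = 108.4 kip, M_B = 726.2 kip·ft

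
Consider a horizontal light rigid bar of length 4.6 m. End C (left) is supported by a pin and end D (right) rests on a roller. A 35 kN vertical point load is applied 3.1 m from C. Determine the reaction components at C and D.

Taking moments about C: D_y·4.6 − 35·3.1 = 0 → D_y = 108.5/4.6 = 23.587 ≈ 23.59 kN.
ΣF_y = 0: C_y + 23.587 − 35 = 0 → C_y = 11.41 kN.
ΣF_x = 0: no horizontal applied forces, so C_x = 0.

C_x = 0, C_y = 11.41 kN, D_y = 23.59 kN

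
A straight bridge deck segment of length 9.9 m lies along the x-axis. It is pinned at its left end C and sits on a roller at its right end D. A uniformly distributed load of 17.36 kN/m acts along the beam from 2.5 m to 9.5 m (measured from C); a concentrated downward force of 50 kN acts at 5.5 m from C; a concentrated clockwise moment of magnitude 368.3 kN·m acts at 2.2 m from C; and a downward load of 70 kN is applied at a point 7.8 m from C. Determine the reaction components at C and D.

Resultant of the distributed load: 17.36 × 7 = 121.52 kN at 6 m from C.
ΣM about C: D_y·9.9 − (17.36·7)·6 − 50·5.5 − 368.3 − 70·7.8 = 0 → D_y = 1918.42/9.9 = 193.78 ≈ 193.8 kN.
ΣF_y = 0: C_y + 193.78 − 17.36·7 − 50 − 70 = 0 → C_y = 47.74 kN.
ΣF_x = 0: no horizontal applied forces, so C_x = 0.

C_x = 0, C_y = 47.74 kN, D_y = 193.8 kN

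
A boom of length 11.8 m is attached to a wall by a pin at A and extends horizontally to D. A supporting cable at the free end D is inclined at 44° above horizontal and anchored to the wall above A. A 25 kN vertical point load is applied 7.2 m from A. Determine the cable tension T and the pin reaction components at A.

T = 21.96 kN, A_x = 15.80 kN, A_y = 9.746 kN

ΣM about A: T·sin44°·11.8 − 25·7.2 = 0 → T = 180/(11.8·0.694658) = 21.9593 ≈ 21.96 kN.
ΣF_x = 0: A_x − T·cos44° = 0 → A_x = 21.9593 × 0.71934 = 15.80 kN.
ΣF_y = 0: A_y + T·sin44° − 25 = 0 → A_y = 25 − 21.9593 × 0.694658 = 9.746 kN.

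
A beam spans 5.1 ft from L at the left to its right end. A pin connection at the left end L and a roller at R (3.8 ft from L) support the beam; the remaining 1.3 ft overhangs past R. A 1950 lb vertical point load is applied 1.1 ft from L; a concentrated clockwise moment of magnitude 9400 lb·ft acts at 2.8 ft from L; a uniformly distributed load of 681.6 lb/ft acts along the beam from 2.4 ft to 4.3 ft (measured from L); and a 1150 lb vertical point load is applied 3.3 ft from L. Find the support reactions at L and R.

Resultant of the distributed load: 681.6 × 1.9 = 1295.04 lb at 3.35 ft from L.
ΣM about L: R_y·3.8 − 1950·1.1 − 9400 − (681.6·1.9)·3.35 − 1150·3.3 = 0 → R_y = 19678.384/3.8 = 5178.52 ≈ 5179 lb.
ΣF_y = 0: L_y + 5178.52 − 1950 − 681.6·1.9 − 1150 = 0 → L_y = -783.5 lb.
ΣF_x = 0: no horizontal applied forces, so L_x = 0.

L_x = 0, L_y = -783.5 lb, R_y = 5179 lb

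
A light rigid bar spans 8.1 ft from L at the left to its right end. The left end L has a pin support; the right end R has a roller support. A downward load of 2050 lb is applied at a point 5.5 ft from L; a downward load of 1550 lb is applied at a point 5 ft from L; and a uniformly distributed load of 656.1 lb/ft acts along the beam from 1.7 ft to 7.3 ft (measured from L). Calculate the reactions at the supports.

L_x = 0, L_y = 2884 lb, R_y = 4390 lb

Resultant of the distributed load: 656.1 × 5.6 = 3674.16 lb at 4.5 ft from L.
Taking moments about L: R_y·8.1 − 2050·5.5 − 1550·5 − (656.1·5.6)·4.5 = 0 → R_y = 35558.72/8.1 = 4389.97 ≈ 4390 lb.
ΣF_y = 0: L_y + 4389.97 − 2050 − 1550 − 656.1·5.6 = 0 → L_y = 2884 lb.
ΣF_x = 0: no horizontal applied forces, so L_x = 0.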